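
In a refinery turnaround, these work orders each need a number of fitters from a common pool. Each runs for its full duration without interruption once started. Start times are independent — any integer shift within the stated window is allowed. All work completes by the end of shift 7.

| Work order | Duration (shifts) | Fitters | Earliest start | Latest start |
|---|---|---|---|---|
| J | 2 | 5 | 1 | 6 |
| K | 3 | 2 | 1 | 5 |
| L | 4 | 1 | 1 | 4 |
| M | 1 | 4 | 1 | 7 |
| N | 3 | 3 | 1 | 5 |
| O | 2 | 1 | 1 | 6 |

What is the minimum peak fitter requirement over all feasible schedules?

Early-start (J@1, K@1, L@1, M@1, N@1, O@1) gives peak 16: s1:16  s2:12  s3:6  s4:1  s5:0  s6:0  s7:0.
Shift K→3, M→6, N→3, O→5.
Schedule J@1, K@3, L@1, M@6, N@3, O@5: s1:6  s2:6  s3:6  s4:6  s5:6  s6:5  s7:0 — peak 6.

6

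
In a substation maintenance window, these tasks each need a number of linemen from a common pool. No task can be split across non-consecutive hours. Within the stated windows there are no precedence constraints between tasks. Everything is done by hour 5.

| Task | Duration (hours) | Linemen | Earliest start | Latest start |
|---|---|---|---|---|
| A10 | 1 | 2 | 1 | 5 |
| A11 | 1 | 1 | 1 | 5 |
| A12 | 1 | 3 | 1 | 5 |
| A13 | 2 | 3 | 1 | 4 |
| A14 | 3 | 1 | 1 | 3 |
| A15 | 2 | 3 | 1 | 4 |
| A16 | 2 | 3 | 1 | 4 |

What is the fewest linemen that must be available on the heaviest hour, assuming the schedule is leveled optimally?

6

Early-start (A10@1, A11@1, A12@1, A13@1, A14@1, A15@1, A16@1) gives peak 16: h1:16  h2:10  h3:1  h4:0  h5:0.
Shift A11→2, A13→2, A15→4, A16→4.
Schedule A10@1, A11@2, A12@1, A13@2, A14@1, A15@4, A16@4: h1:6  h2:5  h3:4  h4:6  h5:6 — peak 6.
Total lineman-hours = 27 over 5 hours ⇒ peak ≥ ⌈27/5⌉ = 6, so 6 is optimal.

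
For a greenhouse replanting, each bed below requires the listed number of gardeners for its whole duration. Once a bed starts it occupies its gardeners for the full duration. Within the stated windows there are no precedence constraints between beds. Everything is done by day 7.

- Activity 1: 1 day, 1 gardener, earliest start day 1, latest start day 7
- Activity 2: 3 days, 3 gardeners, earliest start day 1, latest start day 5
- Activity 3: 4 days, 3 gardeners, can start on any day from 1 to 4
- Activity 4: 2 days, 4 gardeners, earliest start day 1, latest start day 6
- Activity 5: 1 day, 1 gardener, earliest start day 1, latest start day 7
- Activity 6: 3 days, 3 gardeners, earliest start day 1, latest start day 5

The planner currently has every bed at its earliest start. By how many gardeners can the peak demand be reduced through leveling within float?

Early-start peak: d1:15  d2:13  d3:9  d4:3  d5:0  d6:0  d7:0 ⇒ 15.
Leveled (Activity 1@1, Activity 2@1, Activity 3@1, Activity 4@4, Activity 5@2, Activity 6@5): d1:7  d2:7  d3:6  d4:7  d5:7  d6:3  d7:3 ⇒ 7.
Reduction 15 − 7 = 8.

8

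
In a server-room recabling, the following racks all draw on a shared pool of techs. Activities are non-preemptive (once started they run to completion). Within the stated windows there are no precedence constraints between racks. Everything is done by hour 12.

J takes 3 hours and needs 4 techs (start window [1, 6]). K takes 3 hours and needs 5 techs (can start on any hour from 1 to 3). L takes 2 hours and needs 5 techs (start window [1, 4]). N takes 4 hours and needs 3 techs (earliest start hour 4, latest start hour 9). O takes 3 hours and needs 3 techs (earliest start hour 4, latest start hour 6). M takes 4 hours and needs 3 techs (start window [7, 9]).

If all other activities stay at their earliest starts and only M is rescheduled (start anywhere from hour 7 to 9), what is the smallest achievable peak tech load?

14

M@7: h1:14  h2:14  h3:9  h4:6  h5:6  h6:6  h7:6  h8:3  h9:3  h10:3  h11:0  h12:0 → peak 14
M@8: h1:14  h2:14  h3:9  h4:6  h5:6  h6:6  h7:3  h8:3  h9:3  h10:3  h11:3  h12:0 → peak 14
M@9: h1:14  h2:14  h3:9  h4:6  h5:6  h6:6  h7:3  h8:0  h9:3  h10:3  h11:3  h12:3 → peak 14
Best is M@7, peak 14.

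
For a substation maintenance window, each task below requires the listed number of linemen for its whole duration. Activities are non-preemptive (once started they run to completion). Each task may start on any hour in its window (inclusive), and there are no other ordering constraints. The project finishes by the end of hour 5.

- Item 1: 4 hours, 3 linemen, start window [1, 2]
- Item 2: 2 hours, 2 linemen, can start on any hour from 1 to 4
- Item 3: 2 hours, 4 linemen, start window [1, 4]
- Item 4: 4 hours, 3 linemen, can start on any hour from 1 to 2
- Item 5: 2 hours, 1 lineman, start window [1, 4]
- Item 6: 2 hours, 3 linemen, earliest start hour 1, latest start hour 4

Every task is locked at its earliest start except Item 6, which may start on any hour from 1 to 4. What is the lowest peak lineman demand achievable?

Item 6@1: h1:16  h2:16  h3:6  h4:6  h5:0 → peak 16
Item 6@2: h1:13  h2:16  h3:9  h4:6  h5:0 → peak 16
Item 6@3: h1:13  h2:13  h3:9  h4:9  h5:0 → peak 13
Item 6@4: h1:13  h2:13  h3:6  h4:9  h5:3 → peak 13
Best is Item 6@3, peak 13.

13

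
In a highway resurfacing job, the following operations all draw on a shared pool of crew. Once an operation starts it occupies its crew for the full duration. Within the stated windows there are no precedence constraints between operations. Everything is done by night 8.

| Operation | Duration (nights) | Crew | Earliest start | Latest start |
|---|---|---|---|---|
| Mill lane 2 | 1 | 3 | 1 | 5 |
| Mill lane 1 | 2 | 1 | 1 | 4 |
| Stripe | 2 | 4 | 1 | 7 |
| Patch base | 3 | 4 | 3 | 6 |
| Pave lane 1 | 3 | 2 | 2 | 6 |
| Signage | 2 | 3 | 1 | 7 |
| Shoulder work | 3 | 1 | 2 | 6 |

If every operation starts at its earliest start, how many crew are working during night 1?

11

At early start, night 1 has: Mill lane 2, Mill lane 1, Stripe, Signage.
Demand: 3 + 1 + 4 + 3 = 11.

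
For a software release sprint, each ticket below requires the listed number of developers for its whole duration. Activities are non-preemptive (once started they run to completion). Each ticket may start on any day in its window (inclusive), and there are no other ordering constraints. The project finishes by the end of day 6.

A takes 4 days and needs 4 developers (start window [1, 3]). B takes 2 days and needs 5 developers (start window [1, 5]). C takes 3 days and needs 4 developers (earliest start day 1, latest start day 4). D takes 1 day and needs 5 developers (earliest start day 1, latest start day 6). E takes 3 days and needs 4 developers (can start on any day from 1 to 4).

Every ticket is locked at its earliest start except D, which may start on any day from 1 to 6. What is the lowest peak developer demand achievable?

D@1: d1:22  d2:17  d3:12  d4:4  d5:0  d6:0 → peak 22
D@2: d1:17  d2:22  d3:12  d4:4  d5:0  d6:0 → peak 22
D@3: d1:17  d2:17  d3:17  d4:4  d5:0  d6:0 → peak 17
D@4: d1:17  d2:17  d3:12  d4:9  d5:0  d6:0 → peak 17
D@5: d1:17  d2:17  d3:12  d4:4  d5:5  d6:0 → peak 17
D@6: d1:17  d2:17  d3:12  d4:4  d5:0  d6:5 → peak 17
Best is D@3, peak 17.

17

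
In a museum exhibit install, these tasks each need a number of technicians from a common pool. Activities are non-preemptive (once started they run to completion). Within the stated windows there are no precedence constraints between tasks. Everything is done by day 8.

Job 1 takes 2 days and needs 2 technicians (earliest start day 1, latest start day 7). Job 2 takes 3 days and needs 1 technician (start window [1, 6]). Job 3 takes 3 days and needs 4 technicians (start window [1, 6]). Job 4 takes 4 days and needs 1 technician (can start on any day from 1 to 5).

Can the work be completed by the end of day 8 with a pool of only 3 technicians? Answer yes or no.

no

The minimum achievable peak is 4; 3 < 4, so no feasible schedule stays within the cap.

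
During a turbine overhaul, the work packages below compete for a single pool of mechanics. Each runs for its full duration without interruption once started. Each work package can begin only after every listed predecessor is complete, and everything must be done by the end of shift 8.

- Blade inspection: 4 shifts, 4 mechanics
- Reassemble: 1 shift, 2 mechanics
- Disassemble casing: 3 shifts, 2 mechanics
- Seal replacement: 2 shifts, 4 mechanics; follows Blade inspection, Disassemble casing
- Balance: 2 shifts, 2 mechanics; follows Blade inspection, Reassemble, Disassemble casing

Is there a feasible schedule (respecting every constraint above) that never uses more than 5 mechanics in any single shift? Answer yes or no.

The minimum achievable peak is 6; 5 < 6, so no feasible schedule stays within the cap.

no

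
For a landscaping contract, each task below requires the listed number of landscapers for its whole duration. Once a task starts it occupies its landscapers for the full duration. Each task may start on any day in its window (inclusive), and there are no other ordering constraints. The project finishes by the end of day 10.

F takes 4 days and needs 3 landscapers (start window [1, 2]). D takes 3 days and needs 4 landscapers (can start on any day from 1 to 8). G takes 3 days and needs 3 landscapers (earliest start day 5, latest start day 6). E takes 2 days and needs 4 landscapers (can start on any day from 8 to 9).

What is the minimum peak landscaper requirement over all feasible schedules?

Schedule F@1, D@1, G@5, E@8: d1:7  d2:7  d3:7  d4:3  d5:3  d6:3  d7:3  d8:4  d9:4  d10:0 — peak 7.

7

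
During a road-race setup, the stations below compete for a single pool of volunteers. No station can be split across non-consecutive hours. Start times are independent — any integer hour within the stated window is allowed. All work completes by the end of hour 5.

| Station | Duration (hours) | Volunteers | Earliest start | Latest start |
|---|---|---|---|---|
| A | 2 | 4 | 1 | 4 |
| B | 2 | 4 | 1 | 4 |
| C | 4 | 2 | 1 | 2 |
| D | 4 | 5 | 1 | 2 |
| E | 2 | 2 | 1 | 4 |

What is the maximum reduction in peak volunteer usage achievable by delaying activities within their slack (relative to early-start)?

Early-start peak: h1:17  h2:17  h3:7  h4:7  h5:0 ⇒ 17.
Leveled (A@1, B@3, C@1, D@1, E@1): h1:13  h2:13  h3:11  h4:11  h5:0 ⇒ 13.
Reduction 17 − 13 = 4.

4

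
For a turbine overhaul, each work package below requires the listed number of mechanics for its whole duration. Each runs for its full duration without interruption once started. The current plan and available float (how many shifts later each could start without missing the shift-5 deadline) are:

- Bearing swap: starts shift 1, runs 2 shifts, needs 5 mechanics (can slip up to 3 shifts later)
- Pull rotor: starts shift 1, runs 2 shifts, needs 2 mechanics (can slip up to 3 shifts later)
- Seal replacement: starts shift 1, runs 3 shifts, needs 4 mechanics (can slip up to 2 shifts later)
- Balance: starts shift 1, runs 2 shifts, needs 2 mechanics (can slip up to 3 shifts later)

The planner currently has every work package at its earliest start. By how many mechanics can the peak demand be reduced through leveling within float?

Early-start peak: s1:13  s2:13  s3:4  s4:0  s5:0 ⇒ 13.
Leveled (Bearing swap@1, Pull rotor@1, Seal replacement@3, Balance@3): s1:7  s2:7  s3:6  s4:6  s5:4 ⇒ 7.
Reduction 13 − 7 = 6.

6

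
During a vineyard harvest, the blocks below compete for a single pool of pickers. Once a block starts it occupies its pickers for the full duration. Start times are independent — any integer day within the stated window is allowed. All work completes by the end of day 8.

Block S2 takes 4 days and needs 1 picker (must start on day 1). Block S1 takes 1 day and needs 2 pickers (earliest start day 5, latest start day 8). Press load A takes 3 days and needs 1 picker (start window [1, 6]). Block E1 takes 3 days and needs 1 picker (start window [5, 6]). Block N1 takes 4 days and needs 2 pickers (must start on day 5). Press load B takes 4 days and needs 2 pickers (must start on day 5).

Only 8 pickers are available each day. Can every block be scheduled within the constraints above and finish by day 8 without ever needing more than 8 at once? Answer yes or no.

Schedule Block S2@1, Block S1@5, Press load A@1, Block E1@6, Block N1@5, Press load B@5: d1:2  d2:2  d3:2  d4:1  d5:6  d6:5  d7:5  d8:5 — peak 6 ≤ 8.

yes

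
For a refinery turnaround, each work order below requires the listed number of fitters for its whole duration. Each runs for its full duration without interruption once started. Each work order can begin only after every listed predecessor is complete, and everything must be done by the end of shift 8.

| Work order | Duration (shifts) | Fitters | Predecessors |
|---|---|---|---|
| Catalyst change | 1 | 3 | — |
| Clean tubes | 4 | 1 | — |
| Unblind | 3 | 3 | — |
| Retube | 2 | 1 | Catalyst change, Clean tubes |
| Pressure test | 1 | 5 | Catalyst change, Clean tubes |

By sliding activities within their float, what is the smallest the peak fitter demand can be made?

5

Early-start (Catalyst change@1, Clean tubes@1, Unblind@1, Retube@5, Pressure test@5) gives peak 7: s1:7  s2:4  s3:4  s4:1  s5:6  s6:1  s7:0  s8:0.
Shift Unblind→2, Pressure test→7.
Schedule Catalyst change@1, Clean tubes@1, Unblind@2, Retube@5, Pressure test@7: s1:4  s2:4  s3:4  s4:4  s5:1  s6:1  s7:5  s8:0 — peak 5.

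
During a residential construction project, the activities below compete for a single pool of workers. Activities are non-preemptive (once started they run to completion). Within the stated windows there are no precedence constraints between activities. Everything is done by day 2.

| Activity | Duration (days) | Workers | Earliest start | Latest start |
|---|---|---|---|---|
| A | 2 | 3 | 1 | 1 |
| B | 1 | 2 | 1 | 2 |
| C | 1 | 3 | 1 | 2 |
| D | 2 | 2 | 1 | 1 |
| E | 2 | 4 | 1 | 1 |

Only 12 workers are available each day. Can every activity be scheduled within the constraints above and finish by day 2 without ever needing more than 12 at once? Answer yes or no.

yes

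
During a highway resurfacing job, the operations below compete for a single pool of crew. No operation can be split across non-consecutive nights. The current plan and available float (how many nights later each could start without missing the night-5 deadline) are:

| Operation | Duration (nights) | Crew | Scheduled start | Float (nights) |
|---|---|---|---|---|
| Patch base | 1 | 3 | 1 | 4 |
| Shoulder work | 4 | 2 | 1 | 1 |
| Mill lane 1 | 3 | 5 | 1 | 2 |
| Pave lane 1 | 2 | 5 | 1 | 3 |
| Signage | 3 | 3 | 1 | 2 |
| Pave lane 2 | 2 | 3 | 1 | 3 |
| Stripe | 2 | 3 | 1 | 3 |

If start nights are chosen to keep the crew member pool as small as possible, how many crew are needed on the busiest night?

Early-start (Patch base@1, Shoulder work@1, Mill lane 1@1, Pave lane 1@1, Signage@1, Pave lane 2@1, Stripe@1) gives peak 24: n1:24  n2:21  n3:10  n4:2  n5:0.
Shift Shoulder work→2, Mill lane 1→3, Pave lane 1→4.
Schedule Patch base@1, Shoulder work@2, Mill lane 1@3, Pave lane 1@4, Signage@1, Pave lane 2@1, Stripe@1: n1:12  n2:11  n3:10  n4:12  n5:12 — peak 12.
Total crew member-nights = 57 over 5 nights ⇒ peak ≥ ⌈57/5⌉ = 12, so 12 is optimal.

12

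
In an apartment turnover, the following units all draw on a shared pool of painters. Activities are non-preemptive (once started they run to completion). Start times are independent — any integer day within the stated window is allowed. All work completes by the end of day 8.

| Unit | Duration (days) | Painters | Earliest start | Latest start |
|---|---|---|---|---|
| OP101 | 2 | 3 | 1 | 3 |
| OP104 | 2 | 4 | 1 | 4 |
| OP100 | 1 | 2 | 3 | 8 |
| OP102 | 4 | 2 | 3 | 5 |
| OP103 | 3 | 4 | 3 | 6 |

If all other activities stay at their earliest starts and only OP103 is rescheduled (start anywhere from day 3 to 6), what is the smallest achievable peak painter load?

7

OP103@3: d1:7  d2:7  d3:8  d4:6  d5:6  d6:2  d7:0  d8:0 → peak 8
OP103@4: d1:7  d2:7  d3:4  d4:6  d5:6  d6:6  d7:0  d8:0 → peak 7
OP103@5: d1:7  d2:7  d3:4  d4:2  d5:6  d6:6  d7:4  d8:0 → peak 7
OP103@6: d1:7  d2:7  d3:4  d4:2  d5:2  d6:6  d7:4  d8:4 → peak 7
Best is OP103@4, peak 7.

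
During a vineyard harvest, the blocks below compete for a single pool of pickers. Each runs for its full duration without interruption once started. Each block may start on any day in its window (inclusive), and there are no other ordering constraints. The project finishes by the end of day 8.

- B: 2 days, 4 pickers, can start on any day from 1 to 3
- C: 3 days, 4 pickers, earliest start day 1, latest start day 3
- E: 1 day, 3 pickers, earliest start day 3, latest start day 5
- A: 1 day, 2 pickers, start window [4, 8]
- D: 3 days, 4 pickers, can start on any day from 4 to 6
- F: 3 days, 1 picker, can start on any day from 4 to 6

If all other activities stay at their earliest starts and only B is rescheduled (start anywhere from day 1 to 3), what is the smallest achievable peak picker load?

8

B@1: d1:8  d2:8  d3:7  d4:7  d5:5  d6:5  d7:0  d8:0 → peak 8
B@2: d1:4  d2:8  d3:11  d4:7  d5:5  d6:5  d7:0  d8:0 → peak 11
B@3: d1:4  d2:4  d3:11  d4:11  d5:5  d6:5  d7:0  d8:0 → peak 11
Best is B@1, peak 8.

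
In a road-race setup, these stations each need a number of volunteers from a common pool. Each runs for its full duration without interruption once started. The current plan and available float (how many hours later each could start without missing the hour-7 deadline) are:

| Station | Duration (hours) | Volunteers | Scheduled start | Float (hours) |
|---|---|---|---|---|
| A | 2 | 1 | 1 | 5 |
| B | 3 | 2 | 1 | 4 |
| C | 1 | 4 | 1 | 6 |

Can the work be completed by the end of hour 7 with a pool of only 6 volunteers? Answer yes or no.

Schedule A@1, B@1, C@4: h1:3  h2:3  h3:2  h4:4  h5:0  h6:0  h7:0 — peak 4 ≤ 6.

yes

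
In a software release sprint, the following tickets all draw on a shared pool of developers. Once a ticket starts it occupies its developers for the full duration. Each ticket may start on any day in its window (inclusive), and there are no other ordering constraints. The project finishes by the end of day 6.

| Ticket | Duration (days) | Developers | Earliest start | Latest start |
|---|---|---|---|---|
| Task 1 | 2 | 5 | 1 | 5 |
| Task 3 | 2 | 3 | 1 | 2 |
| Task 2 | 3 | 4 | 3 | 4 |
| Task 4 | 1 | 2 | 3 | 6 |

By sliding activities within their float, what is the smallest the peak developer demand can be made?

Schedule Task 1@1, Task 3@1, Task 2@3, Task 4@3: d1:8  d2:8  d3:6  d4:4  d5:4  d6:0 — peak 8.

8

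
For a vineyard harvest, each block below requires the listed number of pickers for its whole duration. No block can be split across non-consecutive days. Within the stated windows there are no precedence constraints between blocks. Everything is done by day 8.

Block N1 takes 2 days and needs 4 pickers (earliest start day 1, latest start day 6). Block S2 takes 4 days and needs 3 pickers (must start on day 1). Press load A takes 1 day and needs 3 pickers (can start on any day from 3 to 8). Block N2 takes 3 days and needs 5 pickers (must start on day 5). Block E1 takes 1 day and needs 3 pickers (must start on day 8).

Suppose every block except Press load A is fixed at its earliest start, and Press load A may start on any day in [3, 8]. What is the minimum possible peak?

Press load A@3: d1:7  d2:7  d3:6  d4:3  d5:5  d6:5  d7:5  d8:3 → peak 7
Press load A@4: d1:7  d2:7  d3:3  d4:6  d5:5  d6:5  d7:5  d8:3 → peak 7
Press load A@5: d1:7  d2:7  d3:3  d4:3  d5:8  d6:5  d7:5  d8:3 → peak 8
Press load A@6: d1:7  d2:7  d3:3  d4:3  d5:5  d6:8  d7:5  d8:3 → peak 8
Press load A@7: d1:7  d2:7  d3:3  d4:3  d5:5  d6:5  d7:8  d8:3 → peak 8
Press load A@8: d1:7  d2:7  d3:3  d4:3  d5:5  d6:5  d7:5  d8:6 → peak 7
Best is Press load A@3, peak 7.

7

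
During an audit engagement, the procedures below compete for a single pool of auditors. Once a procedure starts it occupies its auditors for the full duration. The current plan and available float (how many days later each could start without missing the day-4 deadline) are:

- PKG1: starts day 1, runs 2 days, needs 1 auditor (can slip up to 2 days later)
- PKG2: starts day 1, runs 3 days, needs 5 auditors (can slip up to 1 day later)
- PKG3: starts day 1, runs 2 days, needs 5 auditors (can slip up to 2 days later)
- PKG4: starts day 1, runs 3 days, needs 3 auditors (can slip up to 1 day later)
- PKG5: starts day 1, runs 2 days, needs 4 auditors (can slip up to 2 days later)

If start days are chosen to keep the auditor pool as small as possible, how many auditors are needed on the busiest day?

Early-start (PKG1@1, PKG2@1, PKG3@1, PKG4@1, PKG5@1) gives peak 18: d1:18  d2:18  d3:8  d4:0.
Shift PKG3→3.
Schedule PKG1@1, PKG2@1, PKG3@3, PKG4@1, PKG5@1: d1:13  d2:13  d3:13  d4:5 — peak 13.

13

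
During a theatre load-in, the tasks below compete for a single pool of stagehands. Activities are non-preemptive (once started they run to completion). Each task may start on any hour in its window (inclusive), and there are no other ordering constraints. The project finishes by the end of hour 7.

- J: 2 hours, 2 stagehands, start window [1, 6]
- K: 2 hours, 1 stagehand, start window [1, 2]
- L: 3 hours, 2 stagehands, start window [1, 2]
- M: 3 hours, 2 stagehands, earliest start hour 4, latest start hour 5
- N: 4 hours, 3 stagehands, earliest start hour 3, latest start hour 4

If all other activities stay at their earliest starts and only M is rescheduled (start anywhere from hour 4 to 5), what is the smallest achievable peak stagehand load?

5

M@4: h1:5  h2:5  h3:5  h4:5  h5:5  h6:5  h7:0 → peak 5
M@5: h1:5  h2:5  h3:5  h4:3  h5:5  h6:5  h7:2 → peak 5
Best is M@4, peak 5.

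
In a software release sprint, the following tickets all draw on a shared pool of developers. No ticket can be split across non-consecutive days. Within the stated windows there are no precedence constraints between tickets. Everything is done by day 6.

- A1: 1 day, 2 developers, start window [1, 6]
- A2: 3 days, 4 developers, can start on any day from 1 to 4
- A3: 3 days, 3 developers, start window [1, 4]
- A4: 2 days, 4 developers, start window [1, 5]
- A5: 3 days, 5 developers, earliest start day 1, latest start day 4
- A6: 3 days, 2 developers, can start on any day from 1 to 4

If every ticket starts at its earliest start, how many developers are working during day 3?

At early start, day 3 has: A2, A3, A5, A6.
Demand: 4 + 3 + 5 + 2 = 14.

14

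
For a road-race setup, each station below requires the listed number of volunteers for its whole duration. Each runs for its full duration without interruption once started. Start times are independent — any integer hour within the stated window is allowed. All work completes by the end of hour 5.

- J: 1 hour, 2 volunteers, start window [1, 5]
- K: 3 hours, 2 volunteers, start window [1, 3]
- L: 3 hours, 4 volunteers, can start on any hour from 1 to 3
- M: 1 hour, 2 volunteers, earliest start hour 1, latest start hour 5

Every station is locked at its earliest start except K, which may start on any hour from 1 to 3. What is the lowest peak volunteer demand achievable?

8

K@1: h1:10  h2:6  h3:6  h4:0  h5:0 → peak 10
K@2: h1:8  h2:6  h3:6  h4:2  h5:0 → peak 8
K@3: h1:8  h2:4  h3:6  h4:2  h5:2 → peak 8
Best is K@2, peak 8.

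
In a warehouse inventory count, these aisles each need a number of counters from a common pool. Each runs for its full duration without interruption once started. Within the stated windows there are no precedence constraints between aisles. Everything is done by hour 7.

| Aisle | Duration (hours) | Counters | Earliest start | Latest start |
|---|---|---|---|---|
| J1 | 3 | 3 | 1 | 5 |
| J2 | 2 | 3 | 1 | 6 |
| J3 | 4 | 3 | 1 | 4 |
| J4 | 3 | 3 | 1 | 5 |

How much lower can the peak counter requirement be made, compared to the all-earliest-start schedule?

6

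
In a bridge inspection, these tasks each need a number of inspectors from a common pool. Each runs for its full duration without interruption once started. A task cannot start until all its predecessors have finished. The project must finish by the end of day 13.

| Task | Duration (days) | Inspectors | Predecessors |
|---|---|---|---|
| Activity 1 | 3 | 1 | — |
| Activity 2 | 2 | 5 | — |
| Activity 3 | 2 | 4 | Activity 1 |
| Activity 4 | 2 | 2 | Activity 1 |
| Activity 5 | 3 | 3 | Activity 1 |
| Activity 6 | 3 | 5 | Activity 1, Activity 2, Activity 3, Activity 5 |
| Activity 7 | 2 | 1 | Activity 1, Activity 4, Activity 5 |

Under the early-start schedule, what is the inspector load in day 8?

6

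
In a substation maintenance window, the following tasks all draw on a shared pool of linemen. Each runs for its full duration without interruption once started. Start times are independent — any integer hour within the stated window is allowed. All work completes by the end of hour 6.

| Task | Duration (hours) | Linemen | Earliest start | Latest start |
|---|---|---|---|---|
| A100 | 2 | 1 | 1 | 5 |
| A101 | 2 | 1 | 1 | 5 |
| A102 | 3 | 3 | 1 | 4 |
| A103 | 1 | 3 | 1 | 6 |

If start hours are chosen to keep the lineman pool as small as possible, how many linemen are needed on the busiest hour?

3

Early-start (A100@1, A101@1, A102@1, A103@1) gives peak 8: h1:8  h2:5  h3:3  h4:0  h5:0  h6:0.
Shift A102→3, A103→6.
Schedule A100@1, A101@1, A102@3, A103@6: h1:2  h2:2  h3:3  h4:3  h5:3  h6:3 — peak 3.
Total lineman-hours = 16 over 6 hours ⇒ peak ≥ ⌈16/6⌉ = 3, so 3 is optimal.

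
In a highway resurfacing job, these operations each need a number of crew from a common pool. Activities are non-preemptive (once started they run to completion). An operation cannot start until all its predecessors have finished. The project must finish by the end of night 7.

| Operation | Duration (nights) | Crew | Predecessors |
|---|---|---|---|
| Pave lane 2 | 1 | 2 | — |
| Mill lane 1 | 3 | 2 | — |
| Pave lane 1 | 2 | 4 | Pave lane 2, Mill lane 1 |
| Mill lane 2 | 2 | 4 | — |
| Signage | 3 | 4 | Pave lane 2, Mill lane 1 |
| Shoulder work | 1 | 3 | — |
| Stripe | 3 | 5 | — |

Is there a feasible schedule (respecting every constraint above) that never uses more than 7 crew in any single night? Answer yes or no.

no

Total crew member-nights = 54; over 7 nights the average is 54/7 > 7, so some night must exceed 7.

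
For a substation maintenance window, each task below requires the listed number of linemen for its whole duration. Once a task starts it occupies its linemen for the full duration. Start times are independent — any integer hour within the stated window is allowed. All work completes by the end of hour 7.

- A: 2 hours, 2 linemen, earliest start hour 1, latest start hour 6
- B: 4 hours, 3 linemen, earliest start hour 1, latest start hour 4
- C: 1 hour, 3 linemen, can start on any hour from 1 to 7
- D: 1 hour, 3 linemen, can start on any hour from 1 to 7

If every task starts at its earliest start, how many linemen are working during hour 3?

At early start, hour 3 has: B.
Demand: 3 = 3.

3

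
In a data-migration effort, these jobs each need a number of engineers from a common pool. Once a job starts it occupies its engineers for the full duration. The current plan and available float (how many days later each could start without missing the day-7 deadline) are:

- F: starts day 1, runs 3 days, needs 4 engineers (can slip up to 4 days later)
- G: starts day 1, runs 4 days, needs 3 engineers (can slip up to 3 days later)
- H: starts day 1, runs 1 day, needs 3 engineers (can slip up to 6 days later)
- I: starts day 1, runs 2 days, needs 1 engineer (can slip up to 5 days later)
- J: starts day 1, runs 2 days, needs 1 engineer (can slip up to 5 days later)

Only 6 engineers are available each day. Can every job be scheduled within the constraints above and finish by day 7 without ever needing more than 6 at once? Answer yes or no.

Schedule F@1, G@4, H@4, I@1, J@1: d1:6  d2:6  d3:4  d4:6  d5:3  d6:3  d7:3 — peak 6 ≤ 6.

yes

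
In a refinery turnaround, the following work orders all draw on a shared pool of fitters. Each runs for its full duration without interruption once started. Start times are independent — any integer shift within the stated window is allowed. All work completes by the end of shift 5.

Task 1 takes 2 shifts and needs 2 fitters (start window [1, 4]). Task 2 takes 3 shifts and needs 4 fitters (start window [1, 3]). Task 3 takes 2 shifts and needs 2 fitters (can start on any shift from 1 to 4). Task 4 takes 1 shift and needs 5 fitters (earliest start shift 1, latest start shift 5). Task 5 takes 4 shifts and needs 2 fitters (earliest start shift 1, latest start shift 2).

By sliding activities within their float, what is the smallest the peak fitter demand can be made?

Early-start (Task 1@1, Task 2@1, Task 3@1, Task 4@1, Task 5@1) gives peak 15: s1:15  s2:10  s3:6  s4:2  s5:0.
Shift Task 3→3, Task 4→5.
Schedule Task 1@1, Task 2@1, Task 3@3, Task 4@5, Task 5@1: s1:8  s2:8  s3:8  s4:4  s5:5 — peak 8.

8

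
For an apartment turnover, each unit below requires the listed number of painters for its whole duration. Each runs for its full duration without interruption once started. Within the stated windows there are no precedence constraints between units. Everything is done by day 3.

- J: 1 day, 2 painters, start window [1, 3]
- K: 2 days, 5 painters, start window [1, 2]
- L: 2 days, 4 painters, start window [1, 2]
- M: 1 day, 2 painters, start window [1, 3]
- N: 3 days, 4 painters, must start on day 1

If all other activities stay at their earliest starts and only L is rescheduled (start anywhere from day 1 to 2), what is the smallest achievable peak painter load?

13

L@1: d1:17  d2:13  d3:4 → peak 17
L@2: d1:13  d2:13  d3:8 → peak 13
Best is L@2, peak 13.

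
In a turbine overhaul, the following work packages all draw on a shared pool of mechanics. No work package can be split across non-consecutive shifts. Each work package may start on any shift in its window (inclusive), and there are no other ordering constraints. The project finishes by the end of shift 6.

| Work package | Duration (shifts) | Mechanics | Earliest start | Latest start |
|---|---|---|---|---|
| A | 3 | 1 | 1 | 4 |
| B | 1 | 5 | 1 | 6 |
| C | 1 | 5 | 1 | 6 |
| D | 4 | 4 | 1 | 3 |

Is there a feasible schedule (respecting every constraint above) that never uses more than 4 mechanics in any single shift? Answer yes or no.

Total mechanic-shifts = 29; over 6 shifts the average is 29/6 > 4, so some shift must exceed 4.

no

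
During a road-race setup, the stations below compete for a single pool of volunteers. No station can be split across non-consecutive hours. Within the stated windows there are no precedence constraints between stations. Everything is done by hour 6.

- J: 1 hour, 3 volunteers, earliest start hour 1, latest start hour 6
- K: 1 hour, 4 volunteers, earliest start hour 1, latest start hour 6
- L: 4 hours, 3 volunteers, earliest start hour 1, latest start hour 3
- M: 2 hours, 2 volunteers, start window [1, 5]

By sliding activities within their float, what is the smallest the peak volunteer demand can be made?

5

Early-start (J@1, K@1, L@1, M@1) gives peak 12: h1:12  h2:5  h3:3  h4:3  h5:0  h6:0.
Shift K→2, L→3, M→3.
Schedule J@1, K@2, L@3, M@3: h1:3  h2:4  h3:5  h4:5  h5:3  h6:3 — peak 5.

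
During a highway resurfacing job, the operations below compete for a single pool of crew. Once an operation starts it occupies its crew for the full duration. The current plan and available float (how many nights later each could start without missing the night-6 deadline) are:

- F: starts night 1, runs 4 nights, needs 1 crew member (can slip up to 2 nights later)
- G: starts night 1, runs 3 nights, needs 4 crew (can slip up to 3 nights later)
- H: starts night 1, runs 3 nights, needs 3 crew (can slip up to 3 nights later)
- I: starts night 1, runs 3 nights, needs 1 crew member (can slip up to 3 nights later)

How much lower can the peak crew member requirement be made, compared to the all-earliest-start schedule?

4

Early-start peak: n1:9  n2:9  n3:9  n4:1  n5:0  n6:0 ⇒ 9.
Leveled (F@1, G@1, H@4, I@4): n1:5  n2:5  n3:5  n4:5  n5:4  n6:4 ⇒ 5.
Reduction 9 − 5 = 4.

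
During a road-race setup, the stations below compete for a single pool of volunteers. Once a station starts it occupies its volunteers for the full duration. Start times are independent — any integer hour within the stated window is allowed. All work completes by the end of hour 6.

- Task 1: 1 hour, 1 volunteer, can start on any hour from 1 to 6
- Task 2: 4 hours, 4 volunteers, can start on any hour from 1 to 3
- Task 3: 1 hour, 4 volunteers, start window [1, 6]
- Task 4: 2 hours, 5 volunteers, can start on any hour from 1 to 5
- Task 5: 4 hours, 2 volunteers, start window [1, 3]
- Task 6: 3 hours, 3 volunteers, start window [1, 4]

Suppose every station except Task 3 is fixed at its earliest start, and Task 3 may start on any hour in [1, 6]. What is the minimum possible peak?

Task 3@1: h1:19  h2:14  h3:9  h4:6  h5:0  h6:0 → peak 19
Task 3@2: h1:15  h2:18  h3:9  h4:6  h5:0  h6:0 → peak 18
Task 3@3: h1:15  h2:14  h3:13  h4:6  h5:0  h6:0 → peak 15
Task 3@4: h1:15  h2:14  h3:9  h4:10  h5:0  h6:0 → peak 15
Task 3@5: h1:15  h2:14  h3:9  h4:6  h5:4  h6:0 → peak 15
Task 3@6: h1:15  h2:14  h3:9  h4:6  h5:0  h6:4 → peak 15
Best is Task 3@3, peak 15.

15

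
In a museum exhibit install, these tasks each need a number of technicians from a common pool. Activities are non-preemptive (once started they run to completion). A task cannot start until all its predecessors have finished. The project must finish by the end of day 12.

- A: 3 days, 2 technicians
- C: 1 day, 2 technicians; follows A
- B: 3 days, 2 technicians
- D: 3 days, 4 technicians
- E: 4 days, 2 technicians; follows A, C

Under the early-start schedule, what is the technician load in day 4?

At early start, day 4 has: C.
Demand: 2 = 2.

2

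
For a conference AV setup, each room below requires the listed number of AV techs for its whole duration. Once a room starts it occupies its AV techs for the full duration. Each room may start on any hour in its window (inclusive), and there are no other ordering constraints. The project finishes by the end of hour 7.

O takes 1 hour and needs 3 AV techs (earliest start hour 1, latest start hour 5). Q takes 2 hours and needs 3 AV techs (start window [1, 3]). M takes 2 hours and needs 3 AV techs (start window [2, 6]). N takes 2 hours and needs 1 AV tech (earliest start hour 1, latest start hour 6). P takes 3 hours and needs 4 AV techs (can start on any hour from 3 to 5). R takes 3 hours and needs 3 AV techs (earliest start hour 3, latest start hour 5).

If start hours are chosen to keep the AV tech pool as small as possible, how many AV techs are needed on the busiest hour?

Early-start (O@1, Q@1, M@2, N@1, P@3, R@3) gives peak 10: h1:7  h2:7  h3:10  h4:7  h5:7  h6:0  h7:0.
Shift R→4.
Schedule O@1, Q@1, M@2, N@1, P@3, R@4: h1:7  h2:7  h3:7  h4:7  h5:7  h6:3  h7:0 — peak 7.

7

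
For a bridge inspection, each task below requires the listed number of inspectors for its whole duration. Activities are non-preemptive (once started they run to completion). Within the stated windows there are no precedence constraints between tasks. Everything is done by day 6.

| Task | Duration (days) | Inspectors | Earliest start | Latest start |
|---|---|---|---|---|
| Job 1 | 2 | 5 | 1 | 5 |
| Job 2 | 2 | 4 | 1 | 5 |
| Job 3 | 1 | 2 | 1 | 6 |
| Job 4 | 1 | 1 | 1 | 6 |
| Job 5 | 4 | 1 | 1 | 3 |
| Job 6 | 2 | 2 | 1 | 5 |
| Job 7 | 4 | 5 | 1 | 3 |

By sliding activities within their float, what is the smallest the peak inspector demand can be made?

9

Early-start (Job 1@1, Job 2@1, Job 3@1, Job 4@1, Job 5@1, Job 6@1, Job 7@1) gives peak 20: d1:20  d2:17  d3:6  d4:6  d5:0  d6:0.
Shift Job 3→3, Job 4→3, Job 5→3, Job 6→4, Job 7→3.
Schedule Job 1@1, Job 2@1, Job 3@3, Job 4@3, Job 5@3, Job 6@4, Job 7@3: d1:9  d2:9  d3:9  d4:8  d5:8  d6:6 — peak 9.
Total inspector-days = 49 over 6 days ⇒ peak ≥ ⌈49/6⌉ = 9, so 9 is optimal.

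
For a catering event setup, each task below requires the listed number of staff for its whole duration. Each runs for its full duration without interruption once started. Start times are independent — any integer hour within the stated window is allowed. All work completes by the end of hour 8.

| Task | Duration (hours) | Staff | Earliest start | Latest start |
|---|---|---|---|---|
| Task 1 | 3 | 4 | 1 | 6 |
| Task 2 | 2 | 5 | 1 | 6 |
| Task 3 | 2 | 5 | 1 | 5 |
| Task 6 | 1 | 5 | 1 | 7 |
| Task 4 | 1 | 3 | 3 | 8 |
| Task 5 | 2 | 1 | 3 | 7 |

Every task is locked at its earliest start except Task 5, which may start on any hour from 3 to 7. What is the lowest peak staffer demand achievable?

19

Task 5@3: h1:19  h2:14  h3:8  h4:1  h5:0  h6:0  h7:0  h8:0 → peak 19
Task 5@4: h1:19  h2:14  h3:7  h4:1  h5:1  h6:0  h7:0  h8:0 → peak 19
Task 5@5: h1:19  h2:14  h3:7  h4:0  h5:1  h6:1  h7:0  h8:0 → peak 19
Task 5@6: h1:19  h2:14  h3:7  h4:0  h5:0  h6:1  h7:1  h8:0 → peak 19
Task 5@7: h1:19  h2:14  h3:7  h4:0  h5:0  h6:0  h7:1  h8:1 → peak 19
Best is Task 5@3, peak 19.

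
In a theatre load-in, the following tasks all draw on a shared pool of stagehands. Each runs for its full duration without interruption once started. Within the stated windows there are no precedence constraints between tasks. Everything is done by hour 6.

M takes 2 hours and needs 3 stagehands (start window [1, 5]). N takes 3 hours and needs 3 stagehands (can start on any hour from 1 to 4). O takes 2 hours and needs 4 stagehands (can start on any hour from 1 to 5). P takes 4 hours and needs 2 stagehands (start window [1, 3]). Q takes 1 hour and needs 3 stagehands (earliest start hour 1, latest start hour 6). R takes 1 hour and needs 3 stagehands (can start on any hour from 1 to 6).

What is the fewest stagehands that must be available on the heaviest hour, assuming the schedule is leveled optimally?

8

Early-start (M@1, N@1, O@1, P@1, Q@1, R@1) gives peak 18: h1:18  h2:12  h3:5  h4:2  h5:0  h6:0.
Shift O→4, Q→3, R→5.
Schedule M@1, N@1, O@4, P@1, Q@3, R@5: h1:8  h2:8  h3:8  h4:6  h5:7  h6:0 — peak 8.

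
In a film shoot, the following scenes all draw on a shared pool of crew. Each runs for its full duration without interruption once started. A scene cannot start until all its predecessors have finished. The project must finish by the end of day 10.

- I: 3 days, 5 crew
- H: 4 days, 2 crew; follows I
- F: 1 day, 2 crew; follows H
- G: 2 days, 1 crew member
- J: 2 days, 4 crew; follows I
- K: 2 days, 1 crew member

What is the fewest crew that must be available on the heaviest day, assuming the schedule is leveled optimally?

5

Early-start (I@1, H@4, F@8, G@1, J@4, K@1) gives peak 7: d1:7  d2:7  d3:5  d4:6  d5:6  d6:2  d7:2  d8:2  d9:0  d10:0.
Shift G→4, J→9, K→4.
Schedule I@1, H@4, F@8, G@4, J@9, K@4: d1:5  d2:5  d3:5  d4:4  d5:4  d6:2  d7:2  d8:2  d9:4  d10:4 — peak 5.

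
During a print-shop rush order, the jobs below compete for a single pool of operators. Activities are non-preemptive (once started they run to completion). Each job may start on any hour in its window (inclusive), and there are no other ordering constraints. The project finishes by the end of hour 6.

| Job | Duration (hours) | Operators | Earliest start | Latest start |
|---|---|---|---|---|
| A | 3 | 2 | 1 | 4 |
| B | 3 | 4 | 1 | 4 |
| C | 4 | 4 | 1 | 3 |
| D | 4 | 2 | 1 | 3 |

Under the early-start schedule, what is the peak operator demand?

Early-start schedule: A@1, B@1, C@1, D@1.
Load per hour: hour 1: 12, hour 2: 12, hour 3: 12, hour 4: 6, hour 5: 0, hour 6: 0.
Peak is 12.

12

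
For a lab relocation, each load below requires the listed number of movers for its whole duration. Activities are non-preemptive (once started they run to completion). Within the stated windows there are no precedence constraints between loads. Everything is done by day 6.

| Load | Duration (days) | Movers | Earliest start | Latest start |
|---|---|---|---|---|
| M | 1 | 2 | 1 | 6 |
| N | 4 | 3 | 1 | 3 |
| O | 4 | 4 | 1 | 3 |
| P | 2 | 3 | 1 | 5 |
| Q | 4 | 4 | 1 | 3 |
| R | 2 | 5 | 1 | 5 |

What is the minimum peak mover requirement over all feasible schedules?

Early-start (M@1, N@1, O@1, P@1, Q@1, R@1) gives peak 21: d1:21  d2:19  d3:11  d4:11  d5:0  d6:0.
Shift O→3, P→5, Q→3.
Schedule M@1, N@1, O@3, P@5, Q@3, R@1: d1:10  d2:8  d3:11  d4:11  d5:11  d6:11 — peak 11.
Total mover-days = 62 over 6 days ⇒ peak ≥ ⌈62/6⌉ = 11, so 11 is optimal.

11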